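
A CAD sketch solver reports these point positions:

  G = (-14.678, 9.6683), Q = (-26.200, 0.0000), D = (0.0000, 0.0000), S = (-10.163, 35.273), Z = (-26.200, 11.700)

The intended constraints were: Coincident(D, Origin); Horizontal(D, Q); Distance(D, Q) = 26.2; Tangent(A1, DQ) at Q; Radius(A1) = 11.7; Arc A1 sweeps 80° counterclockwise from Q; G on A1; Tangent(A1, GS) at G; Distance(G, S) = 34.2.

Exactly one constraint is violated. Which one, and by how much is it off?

Distance(G, S) = 34.2 — off by 8.20.

D = (0.00, 0.00) ✓; D.y = 0.00, Q.y = 0.00 ✓; |DQ| = 26.20 ✓; ∠(ZQ, QD) = 90.00° ✓; |ZQ| = 11.70 ✓; bearing(Z→G) − bearing(Z→Q) = 80.00° ✓; |ZG| = 11.70 ✓; ∠(ZG, GS) = 90.00° ✓; |GS| = 26.00 ✗.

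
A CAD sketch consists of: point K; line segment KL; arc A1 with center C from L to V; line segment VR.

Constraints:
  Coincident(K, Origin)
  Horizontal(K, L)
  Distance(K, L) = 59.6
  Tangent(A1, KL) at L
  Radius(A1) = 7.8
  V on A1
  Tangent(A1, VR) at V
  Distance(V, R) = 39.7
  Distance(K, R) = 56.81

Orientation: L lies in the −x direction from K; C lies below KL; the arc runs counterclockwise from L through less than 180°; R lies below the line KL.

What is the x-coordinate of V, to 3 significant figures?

-65.3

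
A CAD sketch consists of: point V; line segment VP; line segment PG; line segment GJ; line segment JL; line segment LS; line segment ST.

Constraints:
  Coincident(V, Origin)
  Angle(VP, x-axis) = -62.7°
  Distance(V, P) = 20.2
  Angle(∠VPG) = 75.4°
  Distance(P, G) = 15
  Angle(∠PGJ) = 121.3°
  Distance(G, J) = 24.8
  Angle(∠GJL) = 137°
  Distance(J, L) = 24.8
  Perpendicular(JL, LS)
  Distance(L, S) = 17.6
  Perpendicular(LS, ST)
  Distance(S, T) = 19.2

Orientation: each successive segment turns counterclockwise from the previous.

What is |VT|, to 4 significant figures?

5.676

V is at the origin; VP runs at -62.7° with length 20.2, so P = (9.265, -17.95). ∠VPG = 75.4° gives PG at 41.90° from the x-axis; with |PG| = 15.0, G = (20.43, -7.933). ∠PGJ = 121.3° gives GJ at 100.6° from the x-axis; with |GJ| = 24.8, J = (15.87, 16.44). ∠GJL = 137.0° gives JL at 143.6° from the x-axis; with |JL| = 24.8, L = (-4.094, 31.16). JL is perpendicular to LS, so LS runs at -126.4°; with |LS| = 17.6, S = (-14.54, 16.99). LS is perpendicular to ST, so ST runs at -36.40°; with |ST| = 19.2, T = (0.9158, 5.601). Then |VT| = |T − V| = 5.676.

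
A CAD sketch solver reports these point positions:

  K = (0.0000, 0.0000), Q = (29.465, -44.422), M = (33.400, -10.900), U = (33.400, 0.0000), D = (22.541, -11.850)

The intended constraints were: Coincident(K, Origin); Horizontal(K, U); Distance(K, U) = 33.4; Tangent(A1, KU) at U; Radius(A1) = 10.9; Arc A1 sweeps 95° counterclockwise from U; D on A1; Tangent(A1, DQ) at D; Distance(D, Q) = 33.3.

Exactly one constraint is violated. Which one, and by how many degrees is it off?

Tangent(A1, DQ) at D — off by 7.00°.

K = (0.00, 0.00) ✓; K.y = 0.00, U.y = 0.00 ✓; |KU| = 33.40 ✓; ∠(MU, UK) = 90.00° ✓; |MU| = 10.90 ✓; bearing(M→D) − bearing(M→U) = 95.00° ✓; |MD| = 10.90 ✓; ∠(MD, DQ) = 83.00° ✗; |DQ| = 33.30 ✓.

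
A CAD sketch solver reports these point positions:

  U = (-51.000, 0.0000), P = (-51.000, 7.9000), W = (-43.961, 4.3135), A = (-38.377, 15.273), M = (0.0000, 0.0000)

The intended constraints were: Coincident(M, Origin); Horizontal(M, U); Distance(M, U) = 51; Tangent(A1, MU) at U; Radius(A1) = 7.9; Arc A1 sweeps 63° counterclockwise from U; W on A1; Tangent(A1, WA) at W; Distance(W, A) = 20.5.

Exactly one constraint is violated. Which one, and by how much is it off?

Distance(W, A) = 20.5 — off by 8.20.

M = (0.00, 0.00) ✓; M.y = 0.00, U.y = 0.00 ✓; |MU| = 51.00 ✓; ∠(PU, UM) = 90.00° ✓; |PU| = 7.900 ✓; bearing(P→W) − bearing(P→U) = 63.00° ✓; |PW| = 7.900 ✓; ∠(PW, WA) = 90.00° ✓; |WA| = 12.30 ✗.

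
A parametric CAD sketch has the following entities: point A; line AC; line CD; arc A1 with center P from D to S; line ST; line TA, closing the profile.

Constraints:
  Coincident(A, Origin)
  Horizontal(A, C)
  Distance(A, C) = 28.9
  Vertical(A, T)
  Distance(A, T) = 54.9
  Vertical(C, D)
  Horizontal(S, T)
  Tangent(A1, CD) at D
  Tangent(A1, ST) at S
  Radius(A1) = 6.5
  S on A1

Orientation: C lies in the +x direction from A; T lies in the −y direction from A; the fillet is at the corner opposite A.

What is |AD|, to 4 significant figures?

56.37

A is at the origin; AC is horizontal with |AC| = 28.9 and C on the +x side, so C = (28.90, 0.000). A and T share the same x with |AT| = 54.9 and T on the −y side, so T = (0.000, -54.90). The virtual corner opposite A is at (28.90, -54.90). Since A1 is tangent to CD there, PD ⟂ CD and since A1 is tangent to ST there, PS ⟂ ST, with radius 6.5, so the center P sits 6.5 in from both sides at P = (22.40, -48.40). That places the tangent points at D = (28.90, -48.40) on CD and S = (22.40, -54.90) on ST. Then |AD| = |D − A| = 56.37.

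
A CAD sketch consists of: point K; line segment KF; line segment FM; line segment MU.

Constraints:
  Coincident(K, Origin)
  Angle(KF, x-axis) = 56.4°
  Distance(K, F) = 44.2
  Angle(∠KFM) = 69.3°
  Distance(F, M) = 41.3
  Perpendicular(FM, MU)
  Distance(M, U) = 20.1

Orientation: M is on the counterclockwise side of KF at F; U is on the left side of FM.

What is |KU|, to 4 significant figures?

33.33

K is at the origin; KF runs at 56.4° with length 44.2, so F = 44.2·(cos 56.4°, sin 56.4°) = (24.46, 36.82). ∠KFM = 69.3°, so FM runs at 56.4° + (180° − 69.3°) = 167.1° from the x-axis; with |FM| = 41.3, M = F + 41.3·(cos 167.1°, sin 167.1°) = (-15.80, 46.04). The perpendicularity gives MU at right angles to FM; with |MU| = 20.1 on the left of FM, U = M + 20.1·(-0.2233, -0.9748) = (-20.29, 26.44). Then |KU| = |U − K| = 33.33.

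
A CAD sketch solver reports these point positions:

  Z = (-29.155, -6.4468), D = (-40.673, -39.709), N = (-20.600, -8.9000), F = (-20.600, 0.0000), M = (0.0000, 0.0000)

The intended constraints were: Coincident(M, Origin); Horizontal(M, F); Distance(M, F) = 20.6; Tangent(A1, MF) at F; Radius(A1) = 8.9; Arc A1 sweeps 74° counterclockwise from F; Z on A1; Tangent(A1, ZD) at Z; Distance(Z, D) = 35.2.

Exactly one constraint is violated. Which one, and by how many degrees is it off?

Tangent(A1, ZD) at Z — off by 3.10°.

M = (0.00, 0.00) ✓; M.y = 0.00, F.y = 0.00 ✓; |MF| = 20.60 ✓; ∠(NF, FM) = 90.00° ✓; |NF| = 8.900 ✓; bearing(N→Z) − bearing(N→F) = 74.00° ✓; |NZ| = 8.900 ✓; ∠(NZ, ZD) = 93.10° ✗; |ZD| = 35.20 ✓.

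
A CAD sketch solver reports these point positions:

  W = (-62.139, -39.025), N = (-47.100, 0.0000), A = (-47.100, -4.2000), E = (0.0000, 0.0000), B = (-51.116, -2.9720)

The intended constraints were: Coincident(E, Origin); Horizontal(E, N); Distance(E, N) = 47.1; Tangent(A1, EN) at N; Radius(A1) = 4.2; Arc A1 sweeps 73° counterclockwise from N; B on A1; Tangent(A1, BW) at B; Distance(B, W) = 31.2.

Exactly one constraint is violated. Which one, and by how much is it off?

Distance(B, W) = 31.2 — off by 6.50.

E = (0.00, 0.00) ✓; E.y = 0.00, N.y = 0.00 ✓; |EN| = 47.10 ✓; ∠(AN, NE) = 90.00° ✓; |AN| = 4.200 ✓; bearing(A→B) − bearing(A→N) = 73.00° ✓; |AB| = 4.200 ✓; ∠(AB, BW) = 90.00° ✓; |BW| = 37.70 ✗.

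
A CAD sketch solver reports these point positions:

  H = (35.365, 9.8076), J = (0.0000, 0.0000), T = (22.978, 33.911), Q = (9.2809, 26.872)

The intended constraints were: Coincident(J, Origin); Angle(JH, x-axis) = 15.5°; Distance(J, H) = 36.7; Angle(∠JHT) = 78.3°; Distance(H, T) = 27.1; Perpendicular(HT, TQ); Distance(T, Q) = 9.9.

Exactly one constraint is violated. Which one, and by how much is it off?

Distance(T, Q) = 9.9 — off by 5.50.

J = (0.00, 0.00) ✓; JH at 15.50° ✓; |JH| = 36.70 ✓; ∠JHT = 78.30° ✓; |HT| = 27.10 ✓; ∠(HT, TQ) = 90.00° ✓; |TQ| = 15.40 ✗.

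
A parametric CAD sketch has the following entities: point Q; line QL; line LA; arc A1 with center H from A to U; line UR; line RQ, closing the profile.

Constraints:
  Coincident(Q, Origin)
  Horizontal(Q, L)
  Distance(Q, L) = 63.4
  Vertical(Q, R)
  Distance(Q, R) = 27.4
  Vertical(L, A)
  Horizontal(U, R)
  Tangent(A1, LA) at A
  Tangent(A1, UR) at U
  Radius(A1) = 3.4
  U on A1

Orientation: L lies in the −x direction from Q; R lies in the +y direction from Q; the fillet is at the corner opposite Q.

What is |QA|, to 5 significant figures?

67.791

Q is at the origin; Q and L share the same y with |QL| = 63.4 and L on the −x side, so L = (-63.400, 0.0000). Q and R share the same x with |QR| = 27.4 and R on the +y side, so R = (0.0000, 27.400). The virtual corner opposite Q is at (-63.400, 27.400). Since A1 is tangent to LA there, HA ⟂ LA and tangency of A1 to UR means the radius HU is perpendicular to UR, with radius 3.4, so the center H sits 3.4 in from both sides at H = (-60.000, 24.000). That places the tangent points at A = (-63.400, 24.000) on LA and U = (-60.000, 27.400) on UR. Then |QA| = |A − Q| = 67.791.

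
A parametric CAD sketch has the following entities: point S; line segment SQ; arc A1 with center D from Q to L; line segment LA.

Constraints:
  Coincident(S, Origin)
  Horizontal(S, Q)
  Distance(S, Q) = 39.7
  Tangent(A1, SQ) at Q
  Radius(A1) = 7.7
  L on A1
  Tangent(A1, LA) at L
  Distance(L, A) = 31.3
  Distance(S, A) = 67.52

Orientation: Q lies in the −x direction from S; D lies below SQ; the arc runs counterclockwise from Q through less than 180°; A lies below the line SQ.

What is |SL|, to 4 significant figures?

47.12

S is at the origin; SQ is horizontal with |SQ| = 39.7 and Q on the −x side, so Q = (-39.70, 0.000). The tangent condition forces DQ to be normal to SQ, so D = Q + (0, -7.7) = (-39.70, -7.700). Since DL ⟂ LA (tangency), |DA| = √(7.7² + 31.3²) = 32.23 regardless of where L sits on A1. So A lies on both circle(S, 67.52) and circle(D, 32.23); the below-SQ intersection is A = (-58.33, -34.00). L is the foot of the tangent from A: L = (-46.86, -4.878).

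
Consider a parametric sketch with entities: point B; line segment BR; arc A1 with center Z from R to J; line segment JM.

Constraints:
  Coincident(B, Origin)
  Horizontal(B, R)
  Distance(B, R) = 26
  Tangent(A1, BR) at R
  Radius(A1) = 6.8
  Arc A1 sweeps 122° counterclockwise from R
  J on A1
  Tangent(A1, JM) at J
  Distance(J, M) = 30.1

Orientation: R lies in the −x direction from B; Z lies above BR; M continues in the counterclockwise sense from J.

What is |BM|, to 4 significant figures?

50.99

B is at the origin; BR is horizontal with |BR| = 26.0 and R on the −x side, so R = (-26.00, 0.000). Since A1 is tangent to BR there, ZR ⟂ BR, so Z = R + (0, 6.8) = (-26.00, 6.800). On A1, R sits at bearing -90° from Z; a 122° counterclockwise sweep puts J at bearing 32°, so J = Z + 6.8·(cos 32°, sin 32°) = (-20.23, 10.40). Since A1 is tangent to JM there, ZJ ⟂ JM, so JM runs along (−sin 32°, cos 32°); with |JM| = 30.1, M = (-36.18, 35.93). Then |BM| = |M − B| = 50.99.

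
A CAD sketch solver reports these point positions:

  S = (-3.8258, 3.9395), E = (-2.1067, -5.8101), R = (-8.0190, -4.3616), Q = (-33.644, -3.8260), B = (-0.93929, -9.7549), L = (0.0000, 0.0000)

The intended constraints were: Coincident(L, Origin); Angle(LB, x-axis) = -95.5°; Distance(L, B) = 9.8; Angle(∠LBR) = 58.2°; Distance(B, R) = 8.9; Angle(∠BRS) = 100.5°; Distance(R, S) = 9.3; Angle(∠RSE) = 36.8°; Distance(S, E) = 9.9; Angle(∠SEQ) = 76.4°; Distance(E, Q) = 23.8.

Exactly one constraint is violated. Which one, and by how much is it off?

Distance(E, Q) = 23.8 — off by 7.80.

L = (0.00, 0.00) ✓; LB at -95.50° ✓; |LB| = 9.800 ✓; ∠LBR = 58.20° ✓; |BR| = 8.900 ✓; ∠BRS = 100.5° ✓; |RS| = 9.300 ✓; ∠RSE = 36.80° ✓; |SE| = 9.900 ✓; ∠SEQ = 76.40° ✓; |EQ| = 31.60 ✗.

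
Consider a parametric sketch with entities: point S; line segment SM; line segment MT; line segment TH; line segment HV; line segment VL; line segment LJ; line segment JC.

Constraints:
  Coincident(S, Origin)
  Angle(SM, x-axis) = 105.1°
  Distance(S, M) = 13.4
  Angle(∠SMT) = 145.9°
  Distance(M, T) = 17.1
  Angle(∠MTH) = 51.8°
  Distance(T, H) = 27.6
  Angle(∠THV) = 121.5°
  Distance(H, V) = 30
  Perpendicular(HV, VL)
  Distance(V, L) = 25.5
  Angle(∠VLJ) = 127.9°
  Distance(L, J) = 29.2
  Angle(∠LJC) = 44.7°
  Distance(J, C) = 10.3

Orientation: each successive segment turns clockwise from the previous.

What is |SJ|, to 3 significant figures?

31.2

HV ⟂ VL, so VL runs at 154°; with |VL| = 25.5, L = (-19.0, -10.1). ∠VLJ = 127.9° gives LJ at 102° from the x-axis; with |LJ| = 29.2, J = (-25.1, 18.5). Then |SJ| = |J − S| = 31.2.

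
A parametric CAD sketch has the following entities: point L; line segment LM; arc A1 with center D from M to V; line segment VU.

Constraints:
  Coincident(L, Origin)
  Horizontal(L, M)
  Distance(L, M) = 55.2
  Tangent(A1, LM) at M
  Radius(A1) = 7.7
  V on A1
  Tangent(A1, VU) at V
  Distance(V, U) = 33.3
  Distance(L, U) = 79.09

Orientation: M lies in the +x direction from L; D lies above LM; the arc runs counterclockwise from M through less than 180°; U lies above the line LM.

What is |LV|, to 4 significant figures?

63.09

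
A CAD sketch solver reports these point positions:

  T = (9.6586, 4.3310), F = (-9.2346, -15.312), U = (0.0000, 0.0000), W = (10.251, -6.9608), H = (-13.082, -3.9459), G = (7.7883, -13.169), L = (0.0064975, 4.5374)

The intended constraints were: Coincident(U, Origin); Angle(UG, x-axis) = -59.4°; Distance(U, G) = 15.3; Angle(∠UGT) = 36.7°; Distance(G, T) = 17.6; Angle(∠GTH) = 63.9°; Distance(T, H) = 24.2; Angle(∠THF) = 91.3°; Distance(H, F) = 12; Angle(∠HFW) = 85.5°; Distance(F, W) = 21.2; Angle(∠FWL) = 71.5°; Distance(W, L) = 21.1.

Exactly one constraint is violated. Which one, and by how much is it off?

Distance(W, L) = 21.1 — off by 5.70.

U = (0.00, 0.00) ✓; UG at -59.40° ✓; |UG| = 15.30 ✓; ∠UGT = 36.70° ✓; |GT| = 17.60 ✓; ∠GTH = 63.90° ✓; |TH| = 24.20 ✓; ∠THF = 91.30° ✓; |HF| = 12.00 ✓; ∠HFW = 85.50° ✓; |FW| = 21.20 ✓; ∠FWL = 71.50° ✓; |WL| = 15.40 ✗.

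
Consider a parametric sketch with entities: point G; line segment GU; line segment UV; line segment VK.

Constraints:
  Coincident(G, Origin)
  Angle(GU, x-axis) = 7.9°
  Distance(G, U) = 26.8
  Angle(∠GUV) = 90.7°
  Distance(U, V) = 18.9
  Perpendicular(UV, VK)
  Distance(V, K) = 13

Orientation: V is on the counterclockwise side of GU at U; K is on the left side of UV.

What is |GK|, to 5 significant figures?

23.666

G is at the origin; GU runs at 7.9° with length 26.8, so U = 26.8·(cos 7.9°, sin 7.9°) = (26.546, 3.6835). ∠GUV = 90.7°, so UV runs at 7.9° + (180° − 90.7°) = 97.200° from the x-axis; with |UV| = 18.9, V = U + 18.9·(cos 97.200°, sin 97.200°) = (24.177, 22.434). UV is perpendicular to VK; with |VK| = 13.0 on the left of UV, K = V + 13.0·(-0.99211, -0.12533) = (11.279, 20.805). Then |GK| = |K − G| = 23.666.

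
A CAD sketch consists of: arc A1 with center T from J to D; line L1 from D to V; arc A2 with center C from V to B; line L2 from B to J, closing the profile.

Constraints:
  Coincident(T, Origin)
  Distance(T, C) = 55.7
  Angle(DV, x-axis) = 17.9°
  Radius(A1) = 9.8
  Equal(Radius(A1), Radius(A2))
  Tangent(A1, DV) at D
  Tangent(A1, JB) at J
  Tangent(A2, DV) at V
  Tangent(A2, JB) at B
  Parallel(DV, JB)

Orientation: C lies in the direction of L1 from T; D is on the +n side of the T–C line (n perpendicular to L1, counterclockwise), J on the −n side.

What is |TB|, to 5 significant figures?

56.556

Tangency of A1 to both parallel lines with radius 9.8 puts D and J at T ± 9.8·n: D = (-3.0121, 9.3256), J = (3.0121, -9.3256). Equal radii place V and B the same way about C: V = C + 9.8·n = (49.992, 26.445), B = C − 9.8·n = (56.016, 7.7941). Then |TB| = |B − T| = 56.556.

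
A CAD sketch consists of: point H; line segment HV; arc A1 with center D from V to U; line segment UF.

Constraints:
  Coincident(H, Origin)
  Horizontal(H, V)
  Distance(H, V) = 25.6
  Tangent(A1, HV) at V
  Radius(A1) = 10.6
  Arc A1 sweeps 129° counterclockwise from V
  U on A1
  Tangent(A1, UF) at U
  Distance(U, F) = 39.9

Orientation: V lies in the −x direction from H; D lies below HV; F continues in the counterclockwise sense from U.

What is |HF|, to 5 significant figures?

49.061

H is at the origin; HV is horizontal with |HV| = 25.6 and V on the −x side, so V = (-25.600, 0.0000). Since A1 is tangent to HV there, DV ⟂ HV, so D = V + (0, -10.6) = (-25.600, -10.600). On A1, V sits at bearing 90° from D; a 129° counterclockwise sweep puts U at bearing 219°, so U = D + 10.6·(cos 219°, sin 219°) = (-33.838, -17.271). A1 meets UF tangentially, so DU is at right angles to UF, so UF runs along (−sin 219°, cos 219°); with |UF| = 39.9, F = (-8.7279, -48.279). Then |HF| = |F − H| = 49.061.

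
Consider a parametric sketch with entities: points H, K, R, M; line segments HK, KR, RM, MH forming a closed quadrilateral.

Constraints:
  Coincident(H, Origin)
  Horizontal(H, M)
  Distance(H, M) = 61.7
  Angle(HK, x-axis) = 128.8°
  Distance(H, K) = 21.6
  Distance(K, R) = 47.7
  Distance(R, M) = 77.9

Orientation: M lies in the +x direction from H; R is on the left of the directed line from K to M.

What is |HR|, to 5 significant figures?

59.161

H is at the origin; HM is horizontal with |HM| = 61.7 and M in +x, so M = (61.7, 0). HK runs at 128.8° with |HK| = 21.6, so K = (-13.535, 16.834). R is determined by |KR| = 47.7 and |RM| = 77.9 together: it lies at the intersection of circle(K, 47.7) and circle(M, 77.9). With |KM| = 77.095, the foot of the radical line on KM is 13.947 from K and the perpendicular offset is √(47.7² − 13.947²) = 45.615. Taking the left-of-KM solution: R = (10.036, 58.303).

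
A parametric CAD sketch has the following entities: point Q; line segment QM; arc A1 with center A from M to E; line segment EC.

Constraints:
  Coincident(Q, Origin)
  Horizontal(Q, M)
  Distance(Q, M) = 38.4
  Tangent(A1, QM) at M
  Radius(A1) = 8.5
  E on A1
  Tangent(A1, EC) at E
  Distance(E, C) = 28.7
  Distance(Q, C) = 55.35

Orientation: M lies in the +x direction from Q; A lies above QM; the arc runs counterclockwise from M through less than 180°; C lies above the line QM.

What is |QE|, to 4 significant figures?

47.83

Checks: Q = (0.00, 0.00) ✓; |AE| = 8.500 ✓; ∠(AE, EC) = 90.00° ✓; |EC| = 28.70 ✓; |QC| = 55.35 ✓.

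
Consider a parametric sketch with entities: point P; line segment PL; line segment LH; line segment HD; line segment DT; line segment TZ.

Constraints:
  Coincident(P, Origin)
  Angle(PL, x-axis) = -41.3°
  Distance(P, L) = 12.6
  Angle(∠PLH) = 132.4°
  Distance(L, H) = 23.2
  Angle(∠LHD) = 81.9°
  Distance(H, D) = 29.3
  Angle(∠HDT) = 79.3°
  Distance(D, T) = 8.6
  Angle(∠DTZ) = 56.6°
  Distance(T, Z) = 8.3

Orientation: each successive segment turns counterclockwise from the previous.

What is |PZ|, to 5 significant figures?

28.557

P is at the origin; PL runs at -41.3° with length 12.6, so L = (9.4659, -8.3160). ∠PLH = 132.4° gives LH at 6.3000° from the x-axis; with |LH| = 23.2, H = (32.526, -5.7702). ∠LHD = 81.9° gives HD at 104.40° from the x-axis; with |HD| = 29.3, D = (25.239, 22.609). ∠HDT = 79.3° gives DT at -154.90° from the x-axis; with |DT| = 8.6, T = (17.451, 18.961). ∠DTZ = 56.6° gives TZ at -31.500° from the x-axis; with |TZ| = 8.3, Z = (24.528, 14.624). Then |PZ| = |Z − P| = 28.557.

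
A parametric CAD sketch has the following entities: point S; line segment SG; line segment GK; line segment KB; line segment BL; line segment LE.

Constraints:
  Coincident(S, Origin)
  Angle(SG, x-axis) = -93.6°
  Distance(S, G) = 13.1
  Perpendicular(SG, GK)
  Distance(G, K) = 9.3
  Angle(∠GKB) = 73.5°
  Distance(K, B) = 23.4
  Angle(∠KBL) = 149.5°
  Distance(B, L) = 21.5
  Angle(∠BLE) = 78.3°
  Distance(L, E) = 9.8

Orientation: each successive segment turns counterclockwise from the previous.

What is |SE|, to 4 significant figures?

23.96

∠KBL = 149.5° gives BL at 133.4° from the x-axis; with |BL| = 21.5, L = (-11.54, 24.77). ∠BLE = 78.3° gives LE at -124.9° from the x-axis; with |LE| = 9.8, E = (-17.14, 16.74). Then |SE| = |E − S| = 23.96.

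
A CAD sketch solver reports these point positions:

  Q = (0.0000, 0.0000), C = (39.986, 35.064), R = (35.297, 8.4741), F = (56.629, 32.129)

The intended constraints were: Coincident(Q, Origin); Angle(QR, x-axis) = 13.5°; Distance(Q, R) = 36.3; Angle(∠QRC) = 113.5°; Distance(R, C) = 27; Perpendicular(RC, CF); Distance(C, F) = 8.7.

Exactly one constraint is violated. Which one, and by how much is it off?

Distance(C, F) = 8.7 — off by 8.20.

Q = (0.00, 0.00) ✓; QR at 13.50° ✓; |QR| = 36.30 ✓; ∠QRC = 113.5° ✓; |RC| = 27.00 ✓; ∠(RC, CF) = 90.00° ✓; |CF| = 16.90 ✗.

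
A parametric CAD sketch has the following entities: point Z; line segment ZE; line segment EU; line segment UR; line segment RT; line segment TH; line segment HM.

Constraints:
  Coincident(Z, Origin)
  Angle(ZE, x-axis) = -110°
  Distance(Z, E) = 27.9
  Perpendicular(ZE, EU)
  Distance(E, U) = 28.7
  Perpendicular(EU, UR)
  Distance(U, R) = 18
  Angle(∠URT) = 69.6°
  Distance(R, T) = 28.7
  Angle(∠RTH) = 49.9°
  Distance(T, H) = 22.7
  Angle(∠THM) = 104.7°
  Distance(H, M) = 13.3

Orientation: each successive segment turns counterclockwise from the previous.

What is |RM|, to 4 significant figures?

11.84

Z is at the origin; ZE runs at -110.0° with length 27.9, so E = (-9.542, -26.22). ZE is perpendicular to EU, so EU runs at -20.00°; with |EU| = 28.7, U = (17.43, -36.03). EU ⟂ UR, so UR runs at 70.00°; with |UR| = 18.0, R = (23.58, -19.12). ∠URT = 69.6° gives RT at -179.6° from the x-axis; with |RT| = 28.7, T = (-5.116, -19.32). ∠RTH = 49.9° gives TH at -49.50° from the x-axis; with |TH| = 22.7, H = (9.626, -36.58). ∠THM = 104.7° gives HM at 25.80° from the x-axis; with |HM| = 13.3, M = (21.60, -30.79). Then |RM| = |M − R| = 11.84.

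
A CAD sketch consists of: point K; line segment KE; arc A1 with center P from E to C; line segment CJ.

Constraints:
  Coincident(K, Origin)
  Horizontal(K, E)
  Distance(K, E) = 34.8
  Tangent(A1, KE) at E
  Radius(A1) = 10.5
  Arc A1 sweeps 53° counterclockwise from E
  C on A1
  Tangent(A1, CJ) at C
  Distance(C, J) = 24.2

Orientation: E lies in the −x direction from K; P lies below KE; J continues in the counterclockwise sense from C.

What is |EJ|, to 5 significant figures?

32.853

K is at the origin; K and E share the same y with |KE| = 34.8 and E on the −x side, so E = (-34.800, 0.0000). Since A1 is tangent to KE there, PE ⟂ KE, so P = E + (0, -10.5) = (-34.800, -10.500). On A1, E sits at bearing 90° from P; a 53° counterclockwise sweep puts C at bearing 143°, so C = P + 10.5·(cos 143°, sin 143°) = (-43.186, -4.1809). A1 meets CJ tangentially, so PC is at right angles to CJ, so CJ runs along (−sin 143°, cos 143°); with |CJ| = 24.2, J = (-57.750, -23.508). Then |EJ| = |J − E| = 32.853.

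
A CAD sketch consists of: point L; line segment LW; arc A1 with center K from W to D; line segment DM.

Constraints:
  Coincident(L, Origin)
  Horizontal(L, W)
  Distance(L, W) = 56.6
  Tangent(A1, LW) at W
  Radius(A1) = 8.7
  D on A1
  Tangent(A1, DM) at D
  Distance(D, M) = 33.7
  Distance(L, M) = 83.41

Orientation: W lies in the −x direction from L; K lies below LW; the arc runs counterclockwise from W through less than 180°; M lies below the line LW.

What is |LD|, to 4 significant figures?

65.32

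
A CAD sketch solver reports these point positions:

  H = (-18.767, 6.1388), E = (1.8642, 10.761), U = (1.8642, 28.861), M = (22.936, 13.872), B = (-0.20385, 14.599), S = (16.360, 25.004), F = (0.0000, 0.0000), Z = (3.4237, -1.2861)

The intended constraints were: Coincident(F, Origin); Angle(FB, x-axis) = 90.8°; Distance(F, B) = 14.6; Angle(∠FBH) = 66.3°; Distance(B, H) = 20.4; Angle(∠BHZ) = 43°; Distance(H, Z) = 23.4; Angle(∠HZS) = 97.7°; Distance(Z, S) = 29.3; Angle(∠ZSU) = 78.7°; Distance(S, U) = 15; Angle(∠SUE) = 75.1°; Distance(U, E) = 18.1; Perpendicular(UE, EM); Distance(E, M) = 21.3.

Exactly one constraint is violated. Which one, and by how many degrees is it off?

Perpendicular(UE, EM) — off by 8.40°.

F = (0.00, 0.00) ✓; FB at 90.80° ✓; |FB| = 14.60 ✓; ∠FBH = 66.30° ✓; |BH| = 20.40 ✓; ∠BHZ = 43.00° ✓; |HZ| = 23.40 ✓; ∠HZS = 97.70° ✓; |ZS| = 29.30 ✓; ∠ZSU = 78.70° ✓; |SU| = 15.00 ✓; ∠SUE = 75.10° ✓; |UE| = 18.10 ✓; ∠(UE, EM) = 98.40° ✗; |EM| = 21.30 ✓.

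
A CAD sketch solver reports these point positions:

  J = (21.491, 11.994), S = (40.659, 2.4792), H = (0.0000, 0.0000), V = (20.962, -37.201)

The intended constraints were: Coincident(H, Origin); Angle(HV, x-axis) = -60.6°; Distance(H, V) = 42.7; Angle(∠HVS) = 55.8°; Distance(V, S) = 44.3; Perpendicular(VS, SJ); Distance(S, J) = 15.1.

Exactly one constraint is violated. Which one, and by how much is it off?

Distance(S, J) = 15.1 — off by 6.30.

H = (0.00, 0.00) ✓; HV at -60.60° ✓; |HV| = 42.70 ✓; ∠HVS = 55.80° ✓; |VS| = 44.30 ✓; ∠(VS, SJ) = 90.00° ✓; |SJ| = 21.40 ✗.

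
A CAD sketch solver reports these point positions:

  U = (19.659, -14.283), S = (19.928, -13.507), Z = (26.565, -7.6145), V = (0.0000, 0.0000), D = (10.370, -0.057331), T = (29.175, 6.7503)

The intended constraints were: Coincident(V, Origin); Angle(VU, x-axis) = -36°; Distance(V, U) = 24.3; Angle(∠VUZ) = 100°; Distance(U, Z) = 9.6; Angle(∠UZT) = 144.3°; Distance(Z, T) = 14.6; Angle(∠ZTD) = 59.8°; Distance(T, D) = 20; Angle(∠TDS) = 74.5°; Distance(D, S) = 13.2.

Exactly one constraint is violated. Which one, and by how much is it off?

Distance(D, S) = 13.2 — off by 3.30.

V = (0.00, 0.00) ✓; VU at -36.00° ✓; |VU| = 24.30 ✓; ∠VUZ = 100.0° ✓; |UZ| = 9.600 ✓; ∠UZT = 144.3° ✓; |ZT| = 14.60 ✓; ∠ZTD = 59.80° ✓; |TD| = 20.00 ✓; ∠TDS = 74.50° ✓; |DS| = 16.50 ✗.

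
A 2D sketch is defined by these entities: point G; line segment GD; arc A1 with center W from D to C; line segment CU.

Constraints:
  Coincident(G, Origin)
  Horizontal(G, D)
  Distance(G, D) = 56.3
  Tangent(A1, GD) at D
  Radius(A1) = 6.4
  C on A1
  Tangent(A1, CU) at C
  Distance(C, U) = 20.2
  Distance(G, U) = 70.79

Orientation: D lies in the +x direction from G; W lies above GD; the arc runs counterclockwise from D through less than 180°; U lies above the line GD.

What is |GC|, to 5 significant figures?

62.820

Checks: G = (0.00, 0.00) ✓; |WC| = 6.400 ✓; ∠(WC, CU) = 90.00° ✓; |CU| = 20.20 ✓; |GU| = 70.79 ✓.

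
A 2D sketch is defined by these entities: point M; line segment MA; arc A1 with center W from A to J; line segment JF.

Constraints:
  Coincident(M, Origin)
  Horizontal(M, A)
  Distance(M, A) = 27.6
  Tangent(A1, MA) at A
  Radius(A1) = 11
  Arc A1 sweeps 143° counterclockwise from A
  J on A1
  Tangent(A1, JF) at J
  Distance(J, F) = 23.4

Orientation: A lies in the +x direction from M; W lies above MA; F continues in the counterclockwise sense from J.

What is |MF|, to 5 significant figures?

37.259

M is at the origin; MA is horizontal with |MA| = 27.6 and A on the +x side, so A = (27.600, 0.0000). The tangent condition forces WA to be normal to MA, so W = A + (0, 11) = (27.600, 11.000). On A1, A sits at bearing -90° from W; a 143° counterclockwise sweep puts J at bearing 53°, so J = W + 11.0·(cos 53°, sin 53°) = (34.220, 19.785). The tangent condition forces WJ to be normal to JF, so JF runs along (−sin 53°, cos 53°); with |JF| = 23.4, F = (15.532, 33.867). Then |MF| = |F − M| = 37.259.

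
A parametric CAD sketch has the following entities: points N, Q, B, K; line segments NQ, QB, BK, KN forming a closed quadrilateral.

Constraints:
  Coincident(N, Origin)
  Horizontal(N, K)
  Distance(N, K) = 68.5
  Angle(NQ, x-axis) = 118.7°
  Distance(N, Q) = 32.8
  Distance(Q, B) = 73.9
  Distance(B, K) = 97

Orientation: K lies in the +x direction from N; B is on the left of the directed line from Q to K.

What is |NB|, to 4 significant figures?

92.60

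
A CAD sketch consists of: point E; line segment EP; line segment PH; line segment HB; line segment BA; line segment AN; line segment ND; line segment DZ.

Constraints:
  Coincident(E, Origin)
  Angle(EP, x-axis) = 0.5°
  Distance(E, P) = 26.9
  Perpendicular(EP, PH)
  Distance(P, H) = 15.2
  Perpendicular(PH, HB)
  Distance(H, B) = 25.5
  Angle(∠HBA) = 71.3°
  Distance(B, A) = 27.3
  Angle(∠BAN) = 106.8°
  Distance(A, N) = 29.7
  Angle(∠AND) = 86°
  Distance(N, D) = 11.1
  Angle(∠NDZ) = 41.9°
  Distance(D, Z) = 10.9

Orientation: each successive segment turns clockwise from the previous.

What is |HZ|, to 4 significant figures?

23.28

E is at the origin; EP runs at 0.5° with length 26.9, so P = (26.90, 0.2347). EP ⟂ PH, so PH runs at -89.50°; with |PH| = 15.2, H = (27.03, -14.96). PH is perpendicular to HB, so HB runs at -179.5°; with |HB| = 25.5, B = (1.533, -15.19). ∠HBA = 71.3° gives BA at 71.80° from the x-axis; with |BA| = 27.3, A = (10.06, 10.75). ∠BAN = 106.8° gives AN at -1.400° from the x-axis; with |AN| = 29.7, N = (39.75, 10.02). ∠AND = 86.0° gives ND at -95.40° from the x-axis; with |ND| = 11.1, D = (38.71, -1.029). ∠NDZ = 41.9° gives DZ at 126.5° from the x-axis; with |DZ| = 10.9, Z = (32.22, 7.733). Then |HZ| = |Z − H| = 23.28.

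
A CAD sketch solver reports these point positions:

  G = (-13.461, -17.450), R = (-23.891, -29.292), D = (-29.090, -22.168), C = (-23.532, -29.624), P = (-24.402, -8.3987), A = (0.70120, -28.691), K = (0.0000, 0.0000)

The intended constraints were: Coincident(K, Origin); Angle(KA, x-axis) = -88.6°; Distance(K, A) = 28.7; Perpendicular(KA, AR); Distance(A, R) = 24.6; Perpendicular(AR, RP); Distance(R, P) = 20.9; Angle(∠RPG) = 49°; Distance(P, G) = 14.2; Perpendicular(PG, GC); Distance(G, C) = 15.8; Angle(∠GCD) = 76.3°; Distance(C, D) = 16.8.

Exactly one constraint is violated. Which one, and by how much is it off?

Distance(C, D) = 16.8 — off by 7.50.

K = (0.00, 0.00) ✓; KA at -88.60° ✓; |KA| = 28.70 ✓; ∠(KA, AR) = 90.00° ✓; |AR| = 24.60 ✓; ∠(AR, RP) = 90.00° ✓; |RP| = 20.90 ✓; ∠RPG = 49.00° ✓; |PG| = 14.20 ✓; ∠(PG, GC) = 90.00° ✓; |GC| = 15.80 ✓; ∠GCD = 76.30° ✓; |CD| = 9.300 ✗.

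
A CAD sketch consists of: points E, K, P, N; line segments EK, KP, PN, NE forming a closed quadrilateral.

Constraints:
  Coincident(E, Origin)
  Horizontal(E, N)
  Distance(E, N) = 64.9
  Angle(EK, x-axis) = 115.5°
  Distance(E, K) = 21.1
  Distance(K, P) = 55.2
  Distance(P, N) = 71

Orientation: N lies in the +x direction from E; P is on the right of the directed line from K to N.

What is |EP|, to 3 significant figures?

34.9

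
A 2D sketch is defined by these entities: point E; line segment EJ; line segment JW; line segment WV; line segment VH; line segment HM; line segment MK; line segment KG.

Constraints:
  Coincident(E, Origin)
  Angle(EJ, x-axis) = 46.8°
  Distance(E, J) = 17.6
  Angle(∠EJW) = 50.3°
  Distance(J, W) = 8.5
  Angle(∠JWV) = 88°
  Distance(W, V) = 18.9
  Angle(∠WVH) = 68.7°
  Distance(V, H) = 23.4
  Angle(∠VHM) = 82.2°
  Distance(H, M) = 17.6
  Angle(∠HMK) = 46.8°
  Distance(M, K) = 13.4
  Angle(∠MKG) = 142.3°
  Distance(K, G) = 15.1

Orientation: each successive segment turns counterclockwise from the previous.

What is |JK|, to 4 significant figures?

7.521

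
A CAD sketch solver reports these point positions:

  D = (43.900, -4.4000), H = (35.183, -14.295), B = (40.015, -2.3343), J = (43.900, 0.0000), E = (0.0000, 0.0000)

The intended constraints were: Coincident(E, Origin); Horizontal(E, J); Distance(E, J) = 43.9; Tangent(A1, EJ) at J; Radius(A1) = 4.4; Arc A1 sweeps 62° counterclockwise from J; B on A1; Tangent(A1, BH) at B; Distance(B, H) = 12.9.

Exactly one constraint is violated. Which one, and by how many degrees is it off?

Tangent(A1, BH) at B — off by 6.00°.

E = (0.00, 0.00) ✓; E.y = 0.00, J.y = 0.00 ✓; |EJ| = 43.90 ✓; ∠(DJ, JE) = 90.00° ✓; |DJ| = 4.400 ✓; bearing(D→B) − bearing(D→J) = 62.00° ✓; |DB| = 4.400 ✓; ∠(DB, BH) = 84.00° ✗; |BH| = 12.90 ✓.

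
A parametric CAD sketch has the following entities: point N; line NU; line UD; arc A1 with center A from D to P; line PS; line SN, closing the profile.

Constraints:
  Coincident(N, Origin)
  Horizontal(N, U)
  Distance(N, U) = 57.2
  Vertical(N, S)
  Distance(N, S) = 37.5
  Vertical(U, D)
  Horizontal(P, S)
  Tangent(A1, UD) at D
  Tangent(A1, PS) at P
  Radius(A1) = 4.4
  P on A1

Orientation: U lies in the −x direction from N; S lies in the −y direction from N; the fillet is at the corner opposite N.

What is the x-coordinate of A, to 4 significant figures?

-52.80

N and S share the same x with |NS| = 37.5 and S on the −y side, so S = (0.000, -37.50). The virtual corner opposite N is at (-57.20, -37.50). A1 meets UD tangentially, so AD is at right angles to UD and tangency of A1 to PS means the radius AP is perpendicular to PS, with radius 4.4, so the center A sits 4.4 in from both sides at A = (-52.80, -33.10). So A.x = -52.80.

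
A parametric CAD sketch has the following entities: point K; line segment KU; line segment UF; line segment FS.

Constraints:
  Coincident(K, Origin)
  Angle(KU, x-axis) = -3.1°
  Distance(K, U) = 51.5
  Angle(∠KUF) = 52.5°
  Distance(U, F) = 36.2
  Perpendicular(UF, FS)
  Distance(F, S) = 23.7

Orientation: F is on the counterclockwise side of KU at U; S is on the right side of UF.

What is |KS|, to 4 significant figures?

64.74

∠KUF = 52.5°, so UF runs at -3.1° + (180° − 52.5°) = 124.4° from the x-axis; with |UF| = 36.2, F = U + 36.2·(cos 124.4°, sin 124.4°) = (30.97, 27.08). UF ⟂ FS; with |FS| = 23.7 on the right of UF, S = F + 23.7·(0.8251, 0.5650) = (50.53, 40.47). Then |KS| = |S − K| = 64.74.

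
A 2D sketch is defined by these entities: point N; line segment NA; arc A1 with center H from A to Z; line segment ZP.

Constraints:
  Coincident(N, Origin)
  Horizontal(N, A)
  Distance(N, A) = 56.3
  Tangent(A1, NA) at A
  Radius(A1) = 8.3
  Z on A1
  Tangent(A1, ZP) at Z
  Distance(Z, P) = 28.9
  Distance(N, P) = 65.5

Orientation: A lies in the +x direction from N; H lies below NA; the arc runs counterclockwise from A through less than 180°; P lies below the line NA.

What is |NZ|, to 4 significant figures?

49.11

N is at the origin; N and A share the same y with |NA| = 56.3 and A on the +x side, so A = (56.30, 0.000). A1 meets NA tangentially, so HA is at right angles to NA, so H = A + (0, -8.3) = (56.30, -8.300). Since HZ ⟂ ZP (tangency), |HP| = √(8.3² + 28.9²) = 30.07 regardless of where Z sits on A1. So P lies on both circle(N, 65.5) and circle(H, 30.07); the below-NA intersection is P = (53.20, -38.21). Z is the foot of the tangent from P: Z = (48.13, -9.757).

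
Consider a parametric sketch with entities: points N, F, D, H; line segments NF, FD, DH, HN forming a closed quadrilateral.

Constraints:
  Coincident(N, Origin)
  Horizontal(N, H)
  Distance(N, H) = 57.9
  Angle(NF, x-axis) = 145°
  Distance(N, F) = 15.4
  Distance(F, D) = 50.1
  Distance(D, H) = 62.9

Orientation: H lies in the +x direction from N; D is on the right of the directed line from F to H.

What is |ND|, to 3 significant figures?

37.9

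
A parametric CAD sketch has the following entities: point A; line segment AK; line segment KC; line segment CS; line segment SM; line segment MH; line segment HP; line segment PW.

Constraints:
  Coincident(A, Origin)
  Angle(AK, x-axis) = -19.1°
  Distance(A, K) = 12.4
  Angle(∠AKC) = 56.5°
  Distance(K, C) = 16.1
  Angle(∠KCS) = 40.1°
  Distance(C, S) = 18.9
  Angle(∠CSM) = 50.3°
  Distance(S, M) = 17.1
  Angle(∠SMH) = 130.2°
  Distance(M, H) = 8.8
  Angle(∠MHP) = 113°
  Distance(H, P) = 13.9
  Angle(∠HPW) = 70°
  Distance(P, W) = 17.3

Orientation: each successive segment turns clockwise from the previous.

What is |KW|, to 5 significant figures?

11.031

A is at the origin; AK runs at -19.1° with length 12.4, so K = (11.717, -4.0575). ∠AKC = 56.5° gives KC at -142.60° from the x-axis; with |KC| = 16.1, C = (-1.0727, -13.836). ∠KCS = 40.1° gives CS at 77.500° from the x-axis; with |CS| = 18.9, S = (3.0180, 4.6157). ∠CSM = 50.3° gives SM at -52.200° from the x-axis; with |SM| = 17.1, M = (13.499, -8.8959). ∠SMH = 130.2° gives MH at -102.00° from the x-axis; with |MH| = 8.8, H = (11.669, -17.504). ∠MHP = 113.0° gives HP at -169.00° from the x-axis; with |HP| = 13.9, P = (-1.9755, -20.156). ∠HPW = 70.0° gives PW at 81.000° from the x-axis; with |PW| = 17.3, W = (0.73079, -3.0688). Then |KW| = |W − K| = 11.031.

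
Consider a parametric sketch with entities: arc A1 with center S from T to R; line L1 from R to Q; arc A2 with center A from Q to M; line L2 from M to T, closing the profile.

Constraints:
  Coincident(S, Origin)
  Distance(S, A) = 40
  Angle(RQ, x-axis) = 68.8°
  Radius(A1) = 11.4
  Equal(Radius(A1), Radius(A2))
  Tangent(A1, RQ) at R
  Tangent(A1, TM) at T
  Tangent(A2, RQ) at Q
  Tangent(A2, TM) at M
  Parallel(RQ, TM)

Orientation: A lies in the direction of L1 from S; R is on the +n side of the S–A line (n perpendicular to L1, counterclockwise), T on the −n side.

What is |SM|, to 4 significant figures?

41.59

Tangency of A1 to both parallel lines with radius 11.4 puts R and T at S ± 11.4·n: R = (-10.63, 4.123), T = (10.63, -4.123). Equal radii place Q and M the same way about A: Q = A + 11.4·n = (3.836, 41.42), M = A − 11.4·n = (25.09, 33.17). Then |SM| = |M − S| = 41.59.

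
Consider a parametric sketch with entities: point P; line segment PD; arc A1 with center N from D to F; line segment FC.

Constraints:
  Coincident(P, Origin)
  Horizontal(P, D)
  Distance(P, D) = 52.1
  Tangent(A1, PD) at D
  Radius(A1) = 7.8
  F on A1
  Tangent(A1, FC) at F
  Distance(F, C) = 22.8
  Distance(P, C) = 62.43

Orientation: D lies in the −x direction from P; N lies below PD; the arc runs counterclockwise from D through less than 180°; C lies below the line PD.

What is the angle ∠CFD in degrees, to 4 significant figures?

127.5°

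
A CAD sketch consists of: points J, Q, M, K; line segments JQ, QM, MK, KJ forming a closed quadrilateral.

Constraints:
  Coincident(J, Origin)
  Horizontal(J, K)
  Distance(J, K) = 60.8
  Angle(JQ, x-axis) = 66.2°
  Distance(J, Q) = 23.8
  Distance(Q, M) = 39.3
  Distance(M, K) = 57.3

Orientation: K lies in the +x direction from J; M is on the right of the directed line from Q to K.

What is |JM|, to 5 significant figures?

18.448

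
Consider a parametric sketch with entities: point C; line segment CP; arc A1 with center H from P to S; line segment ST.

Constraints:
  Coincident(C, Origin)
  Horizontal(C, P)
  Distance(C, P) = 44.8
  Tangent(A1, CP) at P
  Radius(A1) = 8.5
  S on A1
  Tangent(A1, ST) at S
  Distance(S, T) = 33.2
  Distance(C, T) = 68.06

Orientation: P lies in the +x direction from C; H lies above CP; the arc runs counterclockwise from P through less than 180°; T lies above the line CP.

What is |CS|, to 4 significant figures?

53.95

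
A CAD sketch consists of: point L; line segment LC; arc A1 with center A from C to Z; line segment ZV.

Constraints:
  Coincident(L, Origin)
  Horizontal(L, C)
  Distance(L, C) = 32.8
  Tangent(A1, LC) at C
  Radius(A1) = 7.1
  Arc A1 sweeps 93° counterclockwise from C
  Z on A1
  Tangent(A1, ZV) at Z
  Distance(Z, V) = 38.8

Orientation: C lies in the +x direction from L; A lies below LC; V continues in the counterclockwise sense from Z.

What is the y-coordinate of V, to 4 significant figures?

-46.22

L is at the origin; L and C share the same y with |LC| = 32.8 and C on the +x side, so C = (32.80, 0.000). Tangency of A1 to LC means the radius AC is perpendicular to LC, so A = C + (0, -7.1) = (32.80, -7.100). On A1, C sits at bearing 90° from A; a 93° counterclockwise sweep puts Z at bearing 183°, so Z = A + 7.1·(cos 183°, sin 183°) = (25.71, -7.472). A1 meets ZV tangentially, so AZ is at right angles to ZV, so ZV runs along (−sin 183°, cos 183°); with |ZV| = 38.8, V = (27.74, -46.22). So V.y = -46.22.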